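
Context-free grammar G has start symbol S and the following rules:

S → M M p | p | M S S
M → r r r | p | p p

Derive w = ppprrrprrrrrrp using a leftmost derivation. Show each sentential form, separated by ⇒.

S ⇒ MSS ⇒ pSS ⇒ pMMpS ⇒ pppMpS ⇒ ppprrrpS ⇒ ppprrrpMMp ⇒ ppprrrprrrMp ⇒ ppprrrprrrrrrp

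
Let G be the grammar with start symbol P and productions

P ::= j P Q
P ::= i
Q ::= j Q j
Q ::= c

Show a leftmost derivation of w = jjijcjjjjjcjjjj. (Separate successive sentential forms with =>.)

P => jPQ => jjPQQ => jjiQQ => jjijQjQ => jjijcjQ => jjijcjjQj => jjijcjjjQjj => jjijcjjjjQjjj => jjijcjjjjjQjjjj => jjijcjjjjjcjjjj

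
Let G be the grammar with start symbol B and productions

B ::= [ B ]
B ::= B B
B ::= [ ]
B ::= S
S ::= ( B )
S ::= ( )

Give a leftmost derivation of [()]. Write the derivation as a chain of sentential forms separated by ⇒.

B⇒[B]⇒[S]⇒[()]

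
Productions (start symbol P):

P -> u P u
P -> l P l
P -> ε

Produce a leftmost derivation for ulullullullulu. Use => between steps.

P=>uPu=>ulPlu=>uluPulu=>ululPlulu=>ulullPllulu=>ululluPullulu=>ulullulPlullulu=>ulullullullulu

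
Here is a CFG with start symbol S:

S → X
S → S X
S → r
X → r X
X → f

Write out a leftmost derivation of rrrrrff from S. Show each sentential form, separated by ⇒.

S ⇒ SX   [S → S X]
SX ⇒ XX   [S → X]
XX ⇒ rXX   [X → r X]
rXX ⇒ rrXX   [X → r X]
rrXX ⇒ rrrXX   [X → r X]
rrrXX ⇒ rrrrXX   [X → r X]
rrrrXX ⇒ rrrrrXX   [X → r X]
rrrrrXX ⇒ rrrrrfX   [X → f]
rrrrrfX ⇒ rrrrrff   [X → f]

S⇒SX⇒XX⇒rXX⇒rrXX⇒rrrXX⇒rrrrXX⇒rrrrrXX⇒rrrrrfX⇒rrrrrff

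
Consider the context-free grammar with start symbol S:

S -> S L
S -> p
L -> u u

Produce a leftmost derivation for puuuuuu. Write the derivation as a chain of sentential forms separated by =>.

S => SL   [S -> S L]
SL => SLL   [S -> S L]
SLL => SLLL   [S -> S L]
SLLL => pLLL   [S -> p]
pLLL => puuLL   [L -> u u]
puuLL => puuuuL   [L -> u u]
puuuuL => puuuuuu   [L -> u u]

S=>SL=>SLL=>SLLL=>pLLL=>puuLL=>puuuuL=>puuuuuu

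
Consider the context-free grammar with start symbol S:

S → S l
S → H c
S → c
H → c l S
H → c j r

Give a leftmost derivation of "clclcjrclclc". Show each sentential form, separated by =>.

S => Hc => clSc => clSlc => clHclc => clclSclc => clclSlclc => clclHclclc => clclcjrclclc

S => Hc   [S → H c]
Hc => clSc   [H → c l S]
clSc => clSlc   [S → S l]
clSlc => clHclc   [S → H c]
clHclc => clclSclc   [H → c l S]
clclSclc => clclSlclc   [S → S l]
clclSlclc => clclHclclc   [S → H c]
clclHclclc => clclcjrclclc   [H → c j r]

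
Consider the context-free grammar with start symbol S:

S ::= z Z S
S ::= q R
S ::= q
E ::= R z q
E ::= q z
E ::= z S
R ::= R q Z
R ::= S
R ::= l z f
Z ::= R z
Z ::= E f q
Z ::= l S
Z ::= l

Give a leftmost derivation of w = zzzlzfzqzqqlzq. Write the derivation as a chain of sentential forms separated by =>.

S=>zZS=>zRzS=>zRqZzS=>zSqZzS=>zzZSqZzS=>zzRzSqZzS=>zzSzSqZzS=>zzzZSzSqZzS=>zzzRzSzSqZzS=>zzzlzfzSzSqZzS=>zzzlzfzqzSqZzS=>zzzlzfzqzqqZzS=>zzzlzfzqzqqlzS=>zzzlzfzqzqqlzq

S => zZS   [S ::= z Z S]
zZS => zRzS   [Z ::= R z]
zRzS => zRqZzS   [R ::= R q Z]
zRqZzS => zSqZzS   [R ::= S]
zSqZzS => zzZSqZzS   [S ::= z Z S]
zzZSqZzS => zzRzSqZzS   [Z ::= R z]
zzRzSqZzS => zzSzSqZzS   [R ::= S]
zzSzSqZzS => zzzZSzSqZzS   [S ::= z Z S]
zzzZSzSqZzS => zzzRzSzSqZzS   [Z ::= R z]
zzzRzSzSqZzS => zzzlzfzSzSqZzS   [R ::= l z f]
zzzlzfzSzSqZzS => zzzlzfzqzSqZzS   [S ::= q]
zzzlzfzqzSqZzS => zzzlzfzqzqqZzS   [S ::= q]
zzzlzfzqzqqZzS => zzzlzfzqzqqlzS   [Z ::= l]
zzzlzfzqzqqlzS => zzzlzfzqzqqlzq   [S ::= q]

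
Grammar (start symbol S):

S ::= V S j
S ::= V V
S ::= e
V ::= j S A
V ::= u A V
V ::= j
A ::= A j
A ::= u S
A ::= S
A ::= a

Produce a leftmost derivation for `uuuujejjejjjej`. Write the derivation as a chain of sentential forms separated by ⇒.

S ⇒ VSj   [S ::= V S j]
VSj ⇒ uAVSj   [V ::= u A V]
uAVSj ⇒ uAjVSj   [A ::= A j]
uAjVSj ⇒ uuSjVSj   [A ::= u S]
uuSjVSj ⇒ uuVSjjVSj   [S ::= V S j]
uuVSjjVSj ⇒ uuuAVSjjVSj   [V ::= u A V]
uuuAVSjjVSj ⇒ uuuuSVSjjVSj   [A ::= u S]
uuuuSVSjjVSj ⇒ uuuuVSjVSjjVSj   [S ::= V S j]
uuuuVSjVSjjVSj ⇒ uuuujSjVSjjVSj   [V ::= j]
uuuujSjVSjjVSj ⇒ uuuujejVSjjVSj   [S ::= e]
uuuujejVSjjVSj ⇒ uuuujejjSjjVSj   [V ::= j]
uuuujejjSjjVSj ⇒ uuuujejjejjVSj   [S ::= e]
uuuujejjejjVSj ⇒ uuuujejjejjjSj   [V ::= j]
uuuujejjejjjSj ⇒ uuuujejjejjjej   [S ::= e]

S⇒VSj⇒uAVSj⇒uAjVSj⇒uuSjVSj⇒uuVSjjVSj⇒uuuAVSjjVSj⇒uuuuSVSjjVSj⇒uuuuVSjVSjjVSj⇒uuuujSjVSjjVSj⇒uuuujejVSjjVSj⇒uuuujejjSjjVSj⇒uuuujejjejjVSj⇒uuuujejjejjjSj⇒uuuujejjejjjej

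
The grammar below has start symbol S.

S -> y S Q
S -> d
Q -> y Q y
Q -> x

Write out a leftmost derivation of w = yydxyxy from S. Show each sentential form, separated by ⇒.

S ⇒ ySQ   [S -> y S Q]
ySQ ⇒ yySQQ   [S -> y S Q]
yySQQ ⇒ yydQQ   [S -> d]
yydQQ ⇒ yydxQ   [Q -> x]
yydxQ ⇒ yydxyQy   [Q -> y Q y]
yydxyQy ⇒ yydxyxy   [Q -> x]

S⇒ySQ⇒yySQQ⇒yydQQ⇒yydxQ⇒yydxyQy⇒yydxyxy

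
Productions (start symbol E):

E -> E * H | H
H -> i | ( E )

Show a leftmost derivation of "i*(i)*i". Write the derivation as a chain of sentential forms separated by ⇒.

E ⇒ E*H ⇒ E*H*H ⇒ H*H*H ⇒ i*H*H ⇒ i*(E)*H ⇒ i*(H)*H ⇒ i*(i)*H ⇒ i*(i)*i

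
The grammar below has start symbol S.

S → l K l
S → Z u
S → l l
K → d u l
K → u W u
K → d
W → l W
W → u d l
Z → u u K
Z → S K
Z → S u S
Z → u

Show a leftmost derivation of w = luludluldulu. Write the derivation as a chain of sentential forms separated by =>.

S => Zu => SKu => lKlKu => luWulKu => lulWulKu => luludlulKu => luludluldulu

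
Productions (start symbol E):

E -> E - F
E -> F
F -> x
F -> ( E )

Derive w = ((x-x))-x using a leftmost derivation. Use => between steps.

E => E-F => F-F => (E)-F => (F)-F => ((E))-F => ((E-F))-F => ((F-F))-F => ((x-F))-F => ((x-x))-F => ((x-x))-x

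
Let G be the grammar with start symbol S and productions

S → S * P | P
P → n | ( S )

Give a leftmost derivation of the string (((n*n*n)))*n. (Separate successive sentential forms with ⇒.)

S ⇒ S*P ⇒ P*P ⇒ (S)*P ⇒ (P)*P ⇒ ((S))*P ⇒ ((P))*P ⇒ (((S)))*P ⇒ (((S*P)))*P ⇒ (((S*P*P)))*P ⇒ (((P*P*P)))*P ⇒ (((n*P*P)))*P ⇒ (((n*n*P)))*P ⇒ (((n*n*n)))*P ⇒ (((n*n*n)))*n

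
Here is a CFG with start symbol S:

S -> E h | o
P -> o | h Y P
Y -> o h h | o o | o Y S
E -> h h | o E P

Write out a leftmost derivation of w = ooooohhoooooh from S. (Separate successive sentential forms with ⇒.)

S ⇒ Eh   [S -> E h]
Eh ⇒ oEPh   [E -> o E P]
oEPh ⇒ ooEPPh   [E -> o E P]
ooEPPh ⇒ oooEPPPh   [E -> o E P]
oooEPPPh ⇒ ooooEPPPPh   [E -> o E P]
ooooEPPPPh ⇒ oooooEPPPPPh   [E -> o E P]
oooooEPPPPPh ⇒ ooooohhPPPPPh   [E -> h h]
ooooohhPPPPPh ⇒ ooooohhoPPPPh   [P -> o]
ooooohhoPPPPh ⇒ ooooohhooPPPh   [P -> o]
ooooohhooPPPh ⇒ ooooohhoooPPh   [P -> o]
ooooohhoooPPh ⇒ ooooohhooooPh   [P -> o]
ooooohhooooPh ⇒ ooooohhoooooh   [P -> o]

S⇒Eh⇒oEPh⇒ooEPPh⇒oooEPPPh⇒ooooEPPPPh⇒oooooEPPPPPh⇒ooooohhPPPPPh⇒ooooohhoPPPPh⇒ooooohhooPPPh⇒ooooohhoooPPh⇒ooooohhooooPh⇒ooooohhoooooh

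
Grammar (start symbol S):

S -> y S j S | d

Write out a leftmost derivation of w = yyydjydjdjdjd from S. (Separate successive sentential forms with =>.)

S => ySjS => yySjSjS => yyySjSjSjS => yyydjSjSjS => yyydjySjSjSjS => yyydjydjSjSjS => yyydjydjdjSjS => yyydjydjdjdjS => yyydjydjdjdjd

S => ySjS   [S -> y S j S]
ySjS => yySjSjS   [S -> y S j S]
yySjSjS => yyySjSjSjS   [S -> y S j S]
yyySjSjSjS => yyydjSjSjS   [S -> d]
yyydjSjSjS => yyydjySjSjSjS   [S -> y S j S]
yyydjySjSjSjS => yyydjydjSjSjS   [S -> d]
yyydjydjSjSjS => yyydjydjdjSjS   [S -> d]
yyydjydjdjSjS => yyydjydjdjdjS   [S -> d]
yyydjydjdjdjS => yyydjydjdjdjd   [S -> d]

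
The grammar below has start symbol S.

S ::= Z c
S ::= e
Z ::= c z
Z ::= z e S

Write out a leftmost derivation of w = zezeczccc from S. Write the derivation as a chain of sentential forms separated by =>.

S => Zc   [S ::= Z c]
Zc => zeSc   [Z ::= z e S]
zeSc => zeZcc   [S ::= Z c]
zeZcc => zezeScc   [Z ::= z e S]
zezeScc => zezeZccc   [S ::= Z c]
zezeZccc => zezeczccc   [Z ::= c z]

S=>Zc=>zeSc=>zeZcc=>zezeScc=>zezeZccc=>zezeczccc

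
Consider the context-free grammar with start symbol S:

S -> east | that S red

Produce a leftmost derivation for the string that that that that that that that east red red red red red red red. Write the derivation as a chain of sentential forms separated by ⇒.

S ⇒ that S red ⇒ that that S red red ⇒ that that that S red red red ⇒ that that that that S red red red red ⇒ that that that that that S red red red red red ⇒ that that that that that that S red red red red red red ⇒ that that that that that that that S red red red red red red red ⇒ that that that that that that that east red red red red red red red

S ⇒ that S red   [S -> that S red]
that S red ⇒ that that S red red   [S -> that S red]
that that S red red ⇒ that that that S red red red   [S -> that S red]
that that that S red red red ⇒ that that that that S red red red red   [S -> that S red]
that that that that S red red red red ⇒ that that that that that S red red red red red   [S -> that S red]
that that that that that S red red red red red ⇒ that that that that that that S red red red red red red   [S -> that S red]
that that that that that that S red red red red red red ⇒ that that that that that that that S red red red red red red red   [S -> that S red]
that that that that that that that S red red red red red red red ⇒ that that that that that that that east red red red red red red red   [S -> east]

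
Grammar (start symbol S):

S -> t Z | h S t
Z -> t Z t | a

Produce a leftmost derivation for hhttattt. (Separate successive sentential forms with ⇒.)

S ⇒ hSt   [S -> h S t]
hSt ⇒ hhStt   [S -> h S t]
hhStt ⇒ hhtZtt   [S -> t Z]
hhtZtt ⇒ hhttZttt   [Z -> t Z t]
hhttZttt ⇒ hhttattt   [Z -> a]

S⇒hSt⇒hhStt⇒hhtZtt⇒hhttZttt⇒hhttattt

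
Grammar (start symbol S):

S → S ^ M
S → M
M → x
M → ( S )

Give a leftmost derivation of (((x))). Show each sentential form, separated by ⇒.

S ⇒ M   [S → M]
M ⇒ (S)   [M → ( S )]
(S) ⇒ (M)   [S → M]
(M) ⇒ ((S))   [M → ( S )]
((S)) ⇒ ((M))   [S → M]
((M)) ⇒ (((S)))   [M → ( S )]
(((S))) ⇒ (((M)))   [S → M]
(((M))) ⇒ (((x)))   [M → x]

S ⇒ M ⇒ (S) ⇒ (M) ⇒ ((S)) ⇒ ((M)) ⇒ (((S))) ⇒ (((M))) ⇒ (((x)))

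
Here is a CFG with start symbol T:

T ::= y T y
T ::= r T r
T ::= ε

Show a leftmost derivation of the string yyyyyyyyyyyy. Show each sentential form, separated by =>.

T=>yTy=>yyTyy=>yyyTyyy=>yyyyTyyyy=>yyyyyTyyyyy=>yyyyyyTyyyyyy=>yyyyyyyyyyyy

T => yTy   [T ::= y T y]
yTy => yyTyy   [T ::= y T y]
yyTyy => yyyTyyy   [T ::= y T y]
yyyTyyy => yyyyTyyyy   [T ::= y T y]
yyyyTyyyy => yyyyyTyyyyy   [T ::= y T y]
yyyyyTyyyyy => yyyyyyTyyyyyy   [T ::= y T y]
yyyyyyTyyyyyy => yyyyyyyyyyyy   [T ::= ε]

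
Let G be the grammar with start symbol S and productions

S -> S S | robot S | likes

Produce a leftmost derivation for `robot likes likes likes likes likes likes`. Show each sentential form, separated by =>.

S => S S => S S S => S S S S => S S S S S => robot S S S S S => robot S S S S S S => robot likes S S S S S => robot likes likes S S S S => robot likes likes likes S S S => robot likes likes likes likes S S => robot likes likes likes likes likes S => robot likes likes likes likes likes likes

S => S S   [S -> S S]
S S => S S S   [S -> S S]
S S S => S S S S   [S -> S S]
S S S S => S S S S S   [S -> S S]
S S S S S => robot S S S S S   [S -> robot S]
robot S S S S S => robot S S S S S S   [S -> S S]
robot S S S S S S => robot likes S S S S S   [S -> likes]
robot likes S S S S S => robot likes likes S S S S   [S -> likes]
robot likes likes S S S S => robot likes likes likes S S S   [S -> likes]
robot likes likes likes S S S => robot likes likes likes likes S S   [S -> likes]
robot likes likes likes likes S S => robot likes likes likes likes likes S   [S -> likes]
robot likes likes likes likes likes S => robot likes likes likes likes likes likes   [S -> likes]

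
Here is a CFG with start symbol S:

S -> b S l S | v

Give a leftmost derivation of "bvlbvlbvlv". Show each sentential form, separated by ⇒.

S ⇒ bSlS ⇒ bvlS ⇒ bvlbSlS ⇒ bvlbvlS ⇒ bvlbvlbSlS ⇒ bvlbvlbvlS ⇒ bvlbvlbvlv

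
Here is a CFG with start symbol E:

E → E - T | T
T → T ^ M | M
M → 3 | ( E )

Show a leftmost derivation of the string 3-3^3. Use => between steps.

E => E-T => T-T => M-T => 3-T => 3-T^M => 3-M^M => 3-3^M => 3-3^3

E => E-T   [E → E - T]
E-T => T-T   [E → T]
T-T => M-T   [T → M]
M-T => 3-T   [M → 3]
3-T => 3-T^M   [T → T ^ M]
3-T^M => 3-M^M   [T → M]
3-M^M => 3-3^M   [M → 3]
3-3^M => 3-3^3   [M → 3]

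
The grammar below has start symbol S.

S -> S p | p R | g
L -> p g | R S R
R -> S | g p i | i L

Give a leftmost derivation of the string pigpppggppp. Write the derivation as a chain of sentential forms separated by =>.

S=>Sp=>Spp=>pRpp=>piLpp=>piRSRpp=>piSSRpp=>piSpSRpp=>piSppSRpp=>piSpppSRpp=>pigpppSRpp=>pigpppgRpp=>pigpppgSpp=>pigpppgSppp=>pigpppggppp

S => Sp   [S -> S p]
Sp => Spp   [S -> S p]
Spp => pRpp   [S -> p R]
pRpp => piLpp   [R -> i L]
piLpp => piRSRpp   [L -> R S R]
piRSRpp => piSSRpp   [R -> S]
piSSRpp => piSpSRpp   [S -> S p]
piSpSRpp => piSppSRpp   [S -> S p]
piSppSRpp => piSpppSRpp   [S -> S p]
piSpppSRpp => pigpppSRpp   [S -> g]
pigpppSRpp => pigpppgRpp   [S -> g]
pigpppgRpp => pigpppgSpp   [R -> S]
pigpppgSpp => pigpppgSppp   [S -> S p]
pigpppgSppp => pigpppggppp   [S -> g]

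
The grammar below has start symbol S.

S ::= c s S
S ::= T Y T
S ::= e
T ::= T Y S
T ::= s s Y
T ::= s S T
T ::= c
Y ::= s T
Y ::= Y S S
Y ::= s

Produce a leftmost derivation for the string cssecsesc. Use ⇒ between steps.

S ⇒ csS ⇒ csTYT ⇒ csTYSYT ⇒ cssSTYSYT ⇒ csseTYSYT ⇒ cssecYSYT ⇒ cssecsSYT ⇒ cssecseYT ⇒ cssecsesT ⇒ cssecsesc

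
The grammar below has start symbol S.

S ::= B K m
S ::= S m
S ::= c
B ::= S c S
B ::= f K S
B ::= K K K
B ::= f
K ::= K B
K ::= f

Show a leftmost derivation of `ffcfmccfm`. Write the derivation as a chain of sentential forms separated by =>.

S => BKm => ScSKm => BKmcSKm => fKSKmcSKm => ffSKmcSKm => ffcKmcSKm => ffcfmcSKm => ffcfmccKm => ffcfmccfm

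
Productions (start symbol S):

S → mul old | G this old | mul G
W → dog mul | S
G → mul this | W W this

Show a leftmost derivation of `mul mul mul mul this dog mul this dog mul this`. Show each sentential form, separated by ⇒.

S ⇒ mul G ⇒ mul W W this ⇒ mul S W this ⇒ mul mul G W this ⇒ mul mul W W this W this ⇒ mul mul S W this W this ⇒ mul mul mul G W this W this ⇒ mul mul mul mul this W this W this ⇒ mul mul mul mul this dog mul this W this ⇒ mul mul mul mul this dog mul this dog mul this

S ⇒ mul G   [S → mul G]
mul G ⇒ mul W W this   [G → W W this]
mul W W this ⇒ mul S W this   [W → S]
mul S W this ⇒ mul mul G W this   [S → mul G]
mul mul G W this ⇒ mul mul W W this W this   [G → W W this]
mul mul W W this W this ⇒ mul mul S W this W this   [W → S]
mul mul S W this W this ⇒ mul mul mul G W this W this   [S → mul G]
mul mul mul G W this W this ⇒ mul mul mul mul this W this W this   [G → mul this]
mul mul mul mul this W this W this ⇒ mul mul mul mul this dog mul this W this   [W → dog mul]
mul mul mul mul this dog mul this W this ⇒ mul mul mul mul this dog mul this dog mul this   [W → dog mul]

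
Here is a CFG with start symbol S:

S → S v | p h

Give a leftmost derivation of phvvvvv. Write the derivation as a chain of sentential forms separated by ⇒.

S ⇒ Sv ⇒ Svv ⇒ Svvv ⇒ Svvvv ⇒ Svvvvv ⇒ phvvvvv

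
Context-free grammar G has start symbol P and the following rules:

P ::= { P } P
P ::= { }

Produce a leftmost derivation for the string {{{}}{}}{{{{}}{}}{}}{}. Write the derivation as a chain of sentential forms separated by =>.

P => {P}P => {{P}P}P => {{{}}P}P => {{{}}{}}P => {{{}}{}}{P}P => {{{}}{}}{{P}P}P => {{{}}{}}{{{P}P}P}P => {{{}}{}}{{{{}}P}P}P => {{{}}{}}{{{{}}{}}P}P => {{{}}{}}{{{{}}{}}{}}P => {{{}}{}}{{{{}}{}}{}}{}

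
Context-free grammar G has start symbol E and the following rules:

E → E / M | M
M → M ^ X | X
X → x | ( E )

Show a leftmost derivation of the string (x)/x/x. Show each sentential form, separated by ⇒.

E ⇒ E/M ⇒ E/M/M ⇒ M/M/M ⇒ X/M/M ⇒ (E)/M/M ⇒ (M)/M/M ⇒ (X)/M/M ⇒ (x)/M/M ⇒ (x)/X/M ⇒ (x)/x/M ⇒ (x)/x/X ⇒ (x)/x/x

E ⇒ E/M   [E → E / M]
E/M ⇒ E/M/M   [E → E / M]
E/M/M ⇒ M/M/M   [E → M]
M/M/M ⇒ X/M/M   [M → X]
X/M/M ⇒ (E)/M/M   [X → ( E )]
(E)/M/M ⇒ (M)/M/M   [E → M]
(M)/M/M ⇒ (X)/M/M   [M → X]
(X)/M/M ⇒ (x)/M/M   [X → x]
(x)/M/M ⇒ (x)/X/M   [M → X]
(x)/X/M ⇒ (x)/x/M   [X → x]
(x)/x/M ⇒ (x)/x/X   [M → X]
(x)/x/X ⇒ (x)/x/x   [X → x]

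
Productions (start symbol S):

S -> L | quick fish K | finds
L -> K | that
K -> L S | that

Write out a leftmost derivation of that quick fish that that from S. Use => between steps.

S => L => K => L S => that S => that quick fish K => that quick fish L S => that quick fish that S => that quick fish that L => that quick fish that that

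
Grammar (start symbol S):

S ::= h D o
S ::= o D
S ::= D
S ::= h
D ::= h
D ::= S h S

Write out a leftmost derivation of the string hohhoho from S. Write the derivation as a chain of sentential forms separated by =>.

S => hDo   [S ::= h D o]
hDo => hShSo   [D ::= S h S]
hShSo => hoDhSo   [S ::= o D]
hoDhSo => hohhSo   [D ::= h]
hohhSo => hohhoDo   [S ::= o D]
hohhoDo => hohhoho   [D ::= h]

S=>hDo=>hShSo=>hoDhSo=>hohhSo=>hohhoDo=>hohhoho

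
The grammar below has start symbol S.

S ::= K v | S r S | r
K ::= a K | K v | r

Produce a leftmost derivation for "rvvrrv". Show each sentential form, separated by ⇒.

S ⇒ SrS ⇒ KvrS ⇒ KvvrS ⇒ rvvrS ⇒ rvvrKv ⇒ rvvrrv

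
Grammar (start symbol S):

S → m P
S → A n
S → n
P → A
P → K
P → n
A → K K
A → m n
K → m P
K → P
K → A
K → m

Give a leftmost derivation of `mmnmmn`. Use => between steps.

S => mP   [S → m P]
mP => mA   [P → A]
mA => mKK   [A → K K]
mKK => mPK   [K → P]
mPK => mAK   [P → A]
mAK => mmnK   [A → m n]
mmnK => mmnA   [K → A]
mmnA => mmnKK   [A → K K]
mmnKK => mmnmK   [K → m]
mmnmK => mmnmA   [K → A]
mmnmA => mmnmmn   [A → m n]

S => mP => mA => mKK => mPK => mAK => mmnK => mmnA => mmnKK => mmnmK => mmnmA => mmnmmn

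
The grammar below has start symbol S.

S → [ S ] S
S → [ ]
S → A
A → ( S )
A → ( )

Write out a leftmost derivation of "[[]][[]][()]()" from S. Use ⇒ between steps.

S ⇒ [S]S ⇒ [[]]S ⇒ [[]][S]S ⇒ [[]][[]]S ⇒ [[]][[]][S]S ⇒ [[]][[]][A]S ⇒ [[]][[]][()]S ⇒ [[]][[]][()]A ⇒ [[]][[]][()]()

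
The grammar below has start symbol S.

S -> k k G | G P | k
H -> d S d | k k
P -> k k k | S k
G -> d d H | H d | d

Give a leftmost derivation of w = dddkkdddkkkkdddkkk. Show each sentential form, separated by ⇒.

S ⇒ GP ⇒ ddHP ⇒ dddSdP ⇒ dddkkGdP ⇒ dddkkddHdP ⇒ dddkkdddSddP ⇒ dddkkdddkkGddP ⇒ dddkkdddkkHdddP ⇒ dddkkdddkkkkdddP ⇒ dddkkdddkkkkdddkkk

S ⇒ GP   [S -> G P]
GP ⇒ ddHP   [G -> d d H]
ddHP ⇒ dddSdP   [H -> d S d]
dddSdP ⇒ dddkkGdP   [S -> k k G]
dddkkGdP ⇒ dddkkddHdP   [G -> d d H]
dddkkddHdP ⇒ dddkkdddSddP   [H -> d S d]
dddkkdddSddP ⇒ dddkkdddkkGddP   [S -> k k G]
dddkkdddkkGddP ⇒ dddkkdddkkHdddP   [G -> H d]
dddkkdddkkHdddP ⇒ dddkkdddkkkkdddP   [H -> k k]
dddkkdddkkkkdddP ⇒ dddkkdddkkkkdddkkk   [P -> k k k]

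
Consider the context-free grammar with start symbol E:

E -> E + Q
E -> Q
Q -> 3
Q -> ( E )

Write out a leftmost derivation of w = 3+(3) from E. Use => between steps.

E => E+Q => Q+Q => 3+Q => 3+(E) => 3+(Q) => 3+(3)

E => E+Q   [E -> E + Q]
E+Q => Q+Q   [E -> Q]
Q+Q => 3+Q   [Q -> 3]
3+Q => 3+(E)   [Q -> ( E )]
3+(E) => 3+(Q)   [E -> Q]
3+(Q) => 3+(3)   [Q -> 3]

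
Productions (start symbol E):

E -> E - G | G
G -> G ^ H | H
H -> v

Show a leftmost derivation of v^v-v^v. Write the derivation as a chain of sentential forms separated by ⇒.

E ⇒ E-G ⇒ G-G ⇒ G^H-G ⇒ H^H-G ⇒ v^H-G ⇒ v^v-G ⇒ v^v-G^H ⇒ v^v-H^H ⇒ v^v-v^H ⇒ v^v-v^v

E ⇒ E-G   [E -> E - G]
E-G ⇒ G-G   [E -> G]
G-G ⇒ G^H-G   [G -> G ^ H]
G^H-G ⇒ H^H-G   [G -> H]
H^H-G ⇒ v^H-G   [H -> v]
v^H-G ⇒ v^v-G   [H -> v]
v^v-G ⇒ v^v-G^H   [G -> G ^ H]
v^v-G^H ⇒ v^v-H^H   [G -> H]
v^v-H^H ⇒ v^v-v^H   [H -> v]
v^v-v^H ⇒ v^v-v^v   [H -> v]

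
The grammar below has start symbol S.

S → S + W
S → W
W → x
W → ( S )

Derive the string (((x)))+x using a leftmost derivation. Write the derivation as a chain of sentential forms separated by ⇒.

S ⇒ S+W ⇒ W+W ⇒ (S)+W ⇒ (W)+W ⇒ ((S))+W ⇒ ((W))+W ⇒ (((S)))+W ⇒ (((W)))+W ⇒ (((x)))+W ⇒ (((x)))+x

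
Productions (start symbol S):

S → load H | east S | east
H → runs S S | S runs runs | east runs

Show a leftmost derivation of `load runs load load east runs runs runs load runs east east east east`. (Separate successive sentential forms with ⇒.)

S ⇒ load H ⇒ load runs S S ⇒ load runs load H S ⇒ load runs load S runs runs S ⇒ load runs load load H runs runs S ⇒ load runs load load east runs runs runs S ⇒ load runs load load east runs runs runs load H ⇒ load runs load load east runs runs runs load runs S S ⇒ load runs load load east runs runs runs load runs east S ⇒ load runs load load east runs runs runs load runs east east S ⇒ load runs load load east runs runs runs load runs east east east S ⇒ load runs load load east runs runs runs load runs east east east east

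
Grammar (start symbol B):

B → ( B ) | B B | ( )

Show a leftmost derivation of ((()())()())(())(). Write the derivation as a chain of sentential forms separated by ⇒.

B ⇒ BB ⇒ (B)B ⇒ (BB)B ⇒ (BBB)B ⇒ ((B)BB)B ⇒ ((BB)BB)B ⇒ ((()B)BB)B ⇒ ((()())BB)B ⇒ ((()())()B)B ⇒ ((()())()())B ⇒ ((()())()())BB ⇒ ((()())()())(B)B ⇒ ((()())()())(())B ⇒ ((()())()())(())()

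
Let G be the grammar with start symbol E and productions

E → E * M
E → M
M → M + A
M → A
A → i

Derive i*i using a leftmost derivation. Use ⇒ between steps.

E ⇒ E*M ⇒ M*M ⇒ A*M ⇒ i*M ⇒ i*A ⇒ i*i

E ⇒ E*M   [E → E * M]
E*M ⇒ M*M   [E → M]
M*M ⇒ A*M   [M → A]
A*M ⇒ i*M   [A → i]
i*M ⇒ i*A   [M → A]
i*A ⇒ i*i   [A → i]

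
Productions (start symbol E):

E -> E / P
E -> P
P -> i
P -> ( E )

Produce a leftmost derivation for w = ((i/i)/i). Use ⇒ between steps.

E ⇒ P ⇒ (E) ⇒ (E/P) ⇒ (P/P) ⇒ ((E)/P) ⇒ ((E/P)/P) ⇒ ((P/P)/P) ⇒ ((i/P)/P) ⇒ ((i/i)/P) ⇒ ((i/i)/i)

E ⇒ P   [E -> P]
P ⇒ (E)   [P -> ( E )]
(E) ⇒ (E/P)   [E -> E / P]
(E/P) ⇒ (P/P)   [E -> P]
(P/P) ⇒ ((E)/P)   [P -> ( E )]
((E)/P) ⇒ ((E/P)/P)   [E -> E / P]
((E/P)/P) ⇒ ((P/P)/P)   [E -> P]
((P/P)/P) ⇒ ((i/P)/P)   [P -> i]
((i/P)/P) ⇒ ((i/i)/P)   [P -> i]
((i/i)/P) ⇒ ((i/i)/i)   [P -> i]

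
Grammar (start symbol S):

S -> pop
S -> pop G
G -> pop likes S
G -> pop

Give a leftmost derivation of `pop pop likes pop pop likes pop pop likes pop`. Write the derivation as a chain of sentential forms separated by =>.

S => pop G   [S -> pop G]
pop G => pop pop likes S   [G -> pop likes S]
pop pop likes S => pop pop likes pop G   [S -> pop G]
pop pop likes pop G => pop pop likes pop pop likes S   [G -> pop likes S]
pop pop likes pop pop likes S => pop pop likes pop pop likes pop G   [S -> pop G]
pop pop likes pop pop likes pop G => pop pop likes pop pop likes pop pop likes S   [G -> pop likes S]
pop pop likes pop pop likes pop pop likes S => pop pop likes pop pop likes pop pop likes pop   [S -> pop]

S => pop G => pop pop likes S => pop pop likes pop G => pop pop likes pop pop likes S => pop pop likes pop pop likes pop G => pop pop likes pop pop likes pop pop likes S => pop pop likes pop pop likes pop pop likes pop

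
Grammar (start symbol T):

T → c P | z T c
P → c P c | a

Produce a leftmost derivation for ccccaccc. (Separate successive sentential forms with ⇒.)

T ⇒ cP ⇒ ccPc ⇒ cccPcc ⇒ ccccPccc ⇒ ccccaccc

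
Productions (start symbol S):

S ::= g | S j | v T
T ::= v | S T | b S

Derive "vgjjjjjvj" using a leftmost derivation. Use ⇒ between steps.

S ⇒ Sj   [S ::= S j]
Sj ⇒ vTj   [S ::= v T]
vTj ⇒ vSTj   [T ::= S T]
vSTj ⇒ vSjTj   [S ::= S j]
vSjTj ⇒ vSjjTj   [S ::= S j]
vSjjTj ⇒ vSjjjTj   [S ::= S j]
vSjjjTj ⇒ vSjjjjTj   [S ::= S j]
vSjjjjTj ⇒ vSjjjjjTj   [S ::= S j]
vSjjjjjTj ⇒ vgjjjjjTj   [S ::= g]
vgjjjjjTj ⇒ vgjjjjjvj   [T ::= v]

S ⇒ Sj ⇒ vTj ⇒ vSTj ⇒ vSjTj ⇒ vSjjTj ⇒ vSjjjTj ⇒ vSjjjjTj ⇒ vSjjjjjTj ⇒ vgjjjjjTj ⇒ vgjjjjjvj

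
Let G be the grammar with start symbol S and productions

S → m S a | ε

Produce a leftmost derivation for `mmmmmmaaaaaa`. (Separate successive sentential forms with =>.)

S => mSa   [S → m S a]
mSa => mmSaa   [S → m S a]
mmSaa => mmmSaaa   [S → m S a]
mmmSaaa => mmmmSaaaa   [S → m S a]
mmmmSaaaa => mmmmmSaaaaa   [S → m S a]
mmmmmSaaaaa => mmmmmmSaaaaaa   [S → m S a]
mmmmmmSaaaaaa => mmmmmmaaaaaa   [S → ε]

S=>mSa=>mmSaa=>mmmSaaa=>mmmmSaaaa=>mmmmmSaaaaa=>mmmmmmSaaaaaa=>mmmmmmaaaaaa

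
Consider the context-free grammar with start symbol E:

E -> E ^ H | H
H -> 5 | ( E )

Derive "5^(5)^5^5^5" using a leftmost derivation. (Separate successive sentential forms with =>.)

E=>E^H=>E^H^H=>E^H^H^H=>E^H^H^H^H=>H^H^H^H^H=>5^H^H^H^H=>5^(E)^H^H^H=>5^(H)^H^H^H=>5^(5)^H^H^H=>5^(5)^5^H^H=>5^(5)^5^5^H=>5^(5)^5^5^5

E => E^H   [E -> E ^ H]
E^H => E^H^H   [E -> E ^ H]
E^H^H => E^H^H^H   [E -> E ^ H]
E^H^H^H => E^H^H^H^H   [E -> E ^ H]
E^H^H^H^H => H^H^H^H^H   [E -> H]
H^H^H^H^H => 5^H^H^H^H   [H -> 5]
5^H^H^H^H => 5^(E)^H^H^H   [H -> ( E )]
5^(E)^H^H^H => 5^(H)^H^H^H   [E -> H]
5^(H)^H^H^H => 5^(5)^H^H^H   [H -> 5]
5^(5)^H^H^H => 5^(5)^5^H^H   [H -> 5]
5^(5)^5^H^H => 5^(5)^5^5^H   [H -> 5]
5^(5)^5^5^H => 5^(5)^5^5^5   [H -> 5]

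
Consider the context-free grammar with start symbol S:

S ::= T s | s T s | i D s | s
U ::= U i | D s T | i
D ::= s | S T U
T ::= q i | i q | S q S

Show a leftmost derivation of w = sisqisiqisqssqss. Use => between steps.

S => sTs   [S ::= s T s]
sTs => sSqSs   [T ::= S q S]
sSqSs => sTsqSs   [S ::= T s]
sTsqSs => sSqSsqSs   [T ::= S q S]
sSqSsqSs => siDsqSsqSs   [S ::= i D s]
siDsqSsqSs => siSTUsqSsqSs   [D ::= S T U]
siSTUsqSsqSs => sisTsTUsqSsqSs   [S ::= s T s]
sisTsTUsqSsqSs => sisqisTUsqSsqSs   [T ::= q i]
sisqisTUsqSsqSs => sisqisiqUsqSsqSs   [T ::= i q]
sisqisiqUsqSsqSs => sisqisiqisqSsqSs   [U ::= i]
sisqisiqisqSsqSs => sisqisiqisqssqSs   [S ::= s]
sisqisiqisqssqSs => sisqisiqisqssqss   [S ::= s]

S => sTs => sSqSs => sTsqSs => sSqSsqSs => siDsqSsqSs => siSTUsqSsqSs => sisTsTUsqSsqSs => sisqisTUsqSsqSs => sisqisiqUsqSsqSs => sisqisiqisqSsqSs => sisqisiqisqssqSs => sisqisiqisqssqss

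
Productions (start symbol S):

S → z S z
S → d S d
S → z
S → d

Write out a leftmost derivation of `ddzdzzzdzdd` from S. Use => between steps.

S => dSd => ddSdd => ddzSzdd => ddzdSdzdd => ddzdzSzdzdd => ddzdzzzdzdd

S => dSd   [S → d S d]
dSd => ddSdd   [S → d S d]
ddSdd => ddzSzdd   [S → z S z]
ddzSzdd => ddzdSdzdd   [S → d S d]
ddzdSdzdd => ddzdzSzdzdd   [S → z S z]
ddzdzSzdzdd => ddzdzzzdzdd   [S → z]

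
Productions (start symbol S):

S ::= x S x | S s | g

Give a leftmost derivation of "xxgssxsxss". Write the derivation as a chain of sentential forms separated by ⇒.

S ⇒ Ss ⇒ Sss ⇒ xSxss ⇒ xSsxss ⇒ xxSxsxss ⇒ xxSsxsxss ⇒ xxSssxsxss ⇒ xxgssxsxss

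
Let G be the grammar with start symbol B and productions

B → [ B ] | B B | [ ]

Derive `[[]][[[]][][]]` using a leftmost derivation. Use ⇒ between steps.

B ⇒ BB   [B → B B]
BB ⇒ [B]B   [B → [ B ]]
[B]B ⇒ [[]]B   [B → [ ]]
[[]]B ⇒ [[]][B]   [B → [ B ]]
[[]][B] ⇒ [[]][BB]   [B → B B]
[[]][BB] ⇒ [[]][BBB]   [B → B B]
[[]][BBB] ⇒ [[]][[B]BB]   [B → [ B ]]
[[]][[B]BB] ⇒ [[]][[[]]BB]   [B → [ ]]
[[]][[[]]BB] ⇒ [[]][[[]][]B]   [B → [ ]]
[[]][[[]][]B] ⇒ [[]][[[]][][]]   [B → [ ]]

B⇒BB⇒[B]B⇒[[]]B⇒[[]][B]⇒[[]][BB]⇒[[]][BBB]⇒[[]][[B]BB]⇒[[]][[[]]BB]⇒[[]][[[]][]B]⇒[[]][[[]][][]]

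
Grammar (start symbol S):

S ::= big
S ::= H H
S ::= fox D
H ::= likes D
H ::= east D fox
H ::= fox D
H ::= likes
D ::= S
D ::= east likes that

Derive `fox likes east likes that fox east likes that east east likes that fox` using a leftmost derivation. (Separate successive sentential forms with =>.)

S => H H   [S ::= H H]
H H => fox D H   [H ::= fox D]
fox D H => fox S H   [D ::= S]
fox S H => fox H H H   [S ::= H H]
fox H H H => fox likes D H H   [H ::= likes D]
fox likes D H H => fox likes east likes that H H   [D ::= east likes that]
fox likes east likes that H H => fox likes east likes that fox D H   [H ::= fox D]
fox likes east likes that fox D H => fox likes east likes that fox east likes that H   [D ::= east likes that]
fox likes east likes that fox east likes that H => fox likes east likes that fox east likes that east D fox   [H ::= east D fox]
fox likes east likes that fox east likes that east D fox => fox likes east likes that fox east likes that east east likes that fox   [D ::= east likes that]

S => H H => fox D H => fox S H => fox H H H => fox likes D H H => fox likes east likes that H H => fox likes east likes that fox D H => fox likes east likes that fox east likes that H => fox likes east likes that fox east likes that east D fox => fox likes east likes that fox east likes that east east likes that fox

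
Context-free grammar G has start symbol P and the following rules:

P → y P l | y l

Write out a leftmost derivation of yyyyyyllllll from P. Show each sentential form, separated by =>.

P => yPl   [P → y P l]
yPl => yyPll   [P → y P l]
yyPll => yyyPlll   [P → y P l]
yyyPlll => yyyyPllll   [P → y P l]
yyyyPllll => yyyyyPlllll   [P → y P l]
yyyyyPlllll => yyyyyyllllll   [P → y l]

P => yPl => yyPll => yyyPlll => yyyyPllll => yyyyyPlllll => yyyyyyllllll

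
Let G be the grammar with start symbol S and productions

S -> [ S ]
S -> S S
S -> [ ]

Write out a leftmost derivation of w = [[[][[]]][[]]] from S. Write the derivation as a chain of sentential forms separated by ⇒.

S ⇒ [S]   [S -> [ S ]]
[S] ⇒ [SS]   [S -> S S]
[SS] ⇒ [[S]S]   [S -> [ S ]]
[[S]S] ⇒ [[SS]S]   [S -> S S]
[[SS]S] ⇒ [[[]S]S]   [S -> [ ]]
[[[]S]S] ⇒ [[[][S]]S]   [S -> [ S ]]
[[[][S]]S] ⇒ [[[][[]]]S]   [S -> [ ]]
[[[][[]]]S] ⇒ [[[][[]]][S]]   [S -> [ S ]]
[[[][[]]][S]] ⇒ [[[][[]]][[]]]   [S -> [ ]]

S⇒[S]⇒[SS]⇒[[S]S]⇒[[SS]S]⇒[[[]S]S]⇒[[[][S]]S]⇒[[[][[]]]S]⇒[[[][[]]][S]]⇒[[[][[]]][[]]]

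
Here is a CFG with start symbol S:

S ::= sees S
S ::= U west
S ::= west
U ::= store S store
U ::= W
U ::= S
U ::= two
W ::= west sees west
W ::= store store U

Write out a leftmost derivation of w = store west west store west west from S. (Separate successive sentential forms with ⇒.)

S ⇒ U west   [S ::= U west]
U west ⇒ S west   [U ::= S]
S west ⇒ U west west   [S ::= U west]
U west west ⇒ store S store west west   [U ::= store S store]
store S store west west ⇒ store U west store west west   [S ::= U west]
store U west store west west ⇒ store S west store west west   [U ::= S]
store S west store west west ⇒ store west west store west west   [S ::= west]

S ⇒ U west ⇒ S west ⇒ U west west ⇒ store S store west west ⇒ store U west store west west ⇒ store S west store west west ⇒ store west west store west west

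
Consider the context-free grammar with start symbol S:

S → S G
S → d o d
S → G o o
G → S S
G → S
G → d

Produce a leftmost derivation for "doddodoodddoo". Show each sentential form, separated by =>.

S => SG   [S → S G]
SG => dodG   [S → d o d]
dodG => dodS   [G → S]
dodS => dodGoo   [S → G o o]
dodGoo => dodSoo   [G → S]
dodSoo => dodSGoo   [S → S G]
dodSGoo => dodSGGoo   [S → S G]
dodSGGoo => dodSGGGoo   [S → S G]
dodSGGGoo => dodGooGGGoo   [S → G o o]
dodGooGGGoo => dodSooGGGoo   [G → S]
dodSooGGGoo => doddodooGGGoo   [S → d o d]
doddodooGGGoo => doddodoodGGoo   [G → d]
doddodoodGGoo => doddodooddGoo   [G → d]
doddodooddGoo => doddodoodddoo   [G → d]

S => SG => dodG => dodS => dodGoo => dodSoo => dodSGoo => dodSGGoo => dodSGGGoo => dodGooGGGoo => dodSooGGGoo => doddodooGGGoo => doddodoodGGoo => doddodooddGoo => doddodoodddoo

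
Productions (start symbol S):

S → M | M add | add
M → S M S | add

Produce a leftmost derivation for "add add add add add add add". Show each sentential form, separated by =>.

S => M => S M S => M M S => S M S M S => add M S M S => add S M S S M S => add add M S S M S => add add add S S M S => add add add add S M S => add add add add add M S => add add add add add add S => add add add add add add add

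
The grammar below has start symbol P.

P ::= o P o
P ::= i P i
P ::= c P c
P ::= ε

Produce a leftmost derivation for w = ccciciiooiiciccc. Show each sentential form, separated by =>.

P => cPc   [P ::= c P c]
cPc => ccPcc   [P ::= c P c]
ccPcc => cccPccc   [P ::= c P c]
cccPccc => ccciPiccc   [P ::= i P i]
ccciPiccc => cccicPciccc   [P ::= c P c]
cccicPciccc => ccciciPiciccc   [P ::= i P i]
ccciciPiciccc => ccciciiPiiciccc   [P ::= i P i]
ccciciiPiiciccc => ccciciioPoiiciccc   [P ::= o P o]
ccciciioPoiiciccc => ccciciiooiiciccc   [P ::= ε]

P=>cPc=>ccPcc=>cccPccc=>ccciPiccc=>cccicPciccc=>ccciciPiciccc=>ccciciiPiiciccc=>ccciciioPoiiciccc=>ccciciiooiiciccc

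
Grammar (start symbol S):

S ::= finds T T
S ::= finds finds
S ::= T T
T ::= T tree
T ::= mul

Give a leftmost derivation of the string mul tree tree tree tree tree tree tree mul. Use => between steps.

S => T T   [S ::= T T]
T T => T tree T   [T ::= T tree]
T tree T => T tree tree T   [T ::= T tree]
T tree tree T => T tree tree tree T   [T ::= T tree]
T tree tree tree T => T tree tree tree tree T   [T ::= T tree]
T tree tree tree tree T => T tree tree tree tree tree T   [T ::= T tree]
T tree tree tree tree tree T => T tree tree tree tree tree tree T   [T ::= T tree]
T tree tree tree tree tree tree T => T tree tree tree tree tree tree tree T   [T ::= T tree]
T tree tree tree tree tree tree tree T => mul tree tree tree tree tree tree tree T   [T ::= mul]
mul tree tree tree tree tree tree tree T => mul tree tree tree tree tree tree tree mul   [T ::= mul]

S => T T => T tree T => T tree tree T => T tree tree tree T => T tree tree tree tree T => T tree tree tree tree tree T => T tree tree tree tree tree tree T => T tree tree tree tree tree tree tree T => mul tree tree tree tree tree tree tree T => mul tree tree tree tree tree tree tree mul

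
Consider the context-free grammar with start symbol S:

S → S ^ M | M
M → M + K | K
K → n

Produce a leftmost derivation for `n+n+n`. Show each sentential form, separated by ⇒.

S⇒M⇒M+K⇒M+K+K⇒K+K+K⇒n+K+K⇒n+n+K⇒n+n+n

S ⇒ M   [S → M]
M ⇒ M+K   [M → M + K]
M+K ⇒ M+K+K   [M → M + K]
M+K+K ⇒ K+K+K   [M → K]
K+K+K ⇒ n+K+K   [K → n]
n+K+K ⇒ n+n+K   [K → n]
n+n+K ⇒ n+n+n   [K → n]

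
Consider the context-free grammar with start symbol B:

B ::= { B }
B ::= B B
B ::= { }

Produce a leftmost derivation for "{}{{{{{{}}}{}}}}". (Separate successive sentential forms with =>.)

B => BB => {}B => {}{B} => {}{{B}} => {}{{{B}}} => {}{{{BB}}} => {}{{{{B}B}}} => {}{{{{{B}}B}}} => {}{{{{{{}}}B}}} => {}{{{{{{}}}{}}}}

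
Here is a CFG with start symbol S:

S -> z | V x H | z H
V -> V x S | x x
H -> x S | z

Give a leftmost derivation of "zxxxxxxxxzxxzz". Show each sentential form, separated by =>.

S=>zH=>zxS=>zxVxH=>zxVxSxH=>zxxxxSxH=>zxxxxVxHxH=>zxxxxxxxHxH=>zxxxxxxxxSxH=>zxxxxxxxxzxH=>zxxxxxxxxzxxS=>zxxxxxxxxzxxzH=>zxxxxxxxxzxxzz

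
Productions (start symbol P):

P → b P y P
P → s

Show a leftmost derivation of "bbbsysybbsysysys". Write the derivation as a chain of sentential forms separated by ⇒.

P ⇒ bPyP ⇒ bbPyPyP ⇒ bbbPyPyPyP ⇒ bbbsyPyPyP ⇒ bbbsysyPyP ⇒ bbbsysybPyPyP ⇒ bbbsysybbPyPyPyP ⇒ bbbsysybbsyPyPyP ⇒ bbbsysybbsysyPyP ⇒ bbbsysybbsysysyP ⇒ bbbsysybbsysysys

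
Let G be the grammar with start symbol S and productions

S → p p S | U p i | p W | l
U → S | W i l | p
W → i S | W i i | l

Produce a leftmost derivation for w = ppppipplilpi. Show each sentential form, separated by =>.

S => ppS   [S → p p S]
ppS => ppppS   [S → p p S]
ppppS => ppppUpi   [S → U p i]
ppppUpi => ppppWilpi   [U → W i l]
ppppWilpi => ppppiSilpi   [W → i S]
ppppiSilpi => ppppippSilpi   [S → p p S]
ppppippSilpi => ppppipplilpi   [S → l]

S=>ppS=>ppppS=>ppppUpi=>ppppWilpi=>ppppiSilpi=>ppppippSilpi=>ppppipplilpi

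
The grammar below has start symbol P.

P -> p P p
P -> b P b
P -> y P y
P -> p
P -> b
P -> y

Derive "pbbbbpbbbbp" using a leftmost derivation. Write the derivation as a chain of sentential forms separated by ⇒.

P ⇒ pPp   [P -> p P p]
pPp ⇒ pbPbp   [P -> b P b]
pbPbp ⇒ pbbPbbp   [P -> b P b]
pbbPbbp ⇒ pbbbPbbbp   [P -> b P b]
pbbbPbbbp ⇒ pbbbbPbbbbp   [P -> b P b]
pbbbbPbbbbp ⇒ pbbbbpbbbbp   [P -> p]

P ⇒ pPp ⇒ pbPbp ⇒ pbbPbbp ⇒ pbbbPbbbp ⇒ pbbbbPbbbbp ⇒ pbbbbpbbbbp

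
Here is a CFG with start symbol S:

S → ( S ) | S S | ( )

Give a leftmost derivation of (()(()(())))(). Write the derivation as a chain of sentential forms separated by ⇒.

S ⇒ SS ⇒ (S)S ⇒ (SS)S ⇒ (()S)S ⇒ (()(S))S ⇒ (()(SS))S ⇒ (()(()S))S ⇒ (()(()(S)))S ⇒ (()(()(())))S ⇒ (()(()(())))()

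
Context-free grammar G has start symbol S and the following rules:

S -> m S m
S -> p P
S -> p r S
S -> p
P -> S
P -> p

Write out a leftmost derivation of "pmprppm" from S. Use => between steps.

S => pP   [S -> p P]
pP => pS   [P -> S]
pS => pmSm   [S -> m S m]
pmSm => pmprSm   [S -> p r S]
pmprSm => pmprpPm   [S -> p P]
pmprpPm => pmprppm   [P -> p]

S => pP => pS => pmSm => pmprSm => pmprpPm => pmprppm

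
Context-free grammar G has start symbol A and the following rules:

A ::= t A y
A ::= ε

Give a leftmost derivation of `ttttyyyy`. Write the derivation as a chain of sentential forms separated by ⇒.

A⇒tAy⇒ttAyy⇒tttAyyy⇒ttttAyyyy⇒ttttyyyy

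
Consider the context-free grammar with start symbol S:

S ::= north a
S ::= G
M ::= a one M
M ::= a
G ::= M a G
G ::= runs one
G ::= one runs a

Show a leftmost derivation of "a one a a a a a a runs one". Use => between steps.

S => G => M a G => a one M a G => a one a a G => a one a a M a G => a one a a a a G => a one a a a a M a G => a one a a a a a a G => a one a a a a a a runs one

S => G   [S ::= G]
G => M a G   [G ::= M a G]
M a G => a one M a G   [M ::= a one M]
a one M a G => a one a a G   [M ::= a]
a one a a G => a one a a M a G   [G ::= M a G]
a one a a M a G => a one a a a a G   [M ::= a]
a one a a a a G => a one a a a a M a G   [G ::= M a G]
a one a a a a M a G => a one a a a a a a G   [M ::= a]
a one a a a a a a G => a one a a a a a a runs one   [G ::= runs one]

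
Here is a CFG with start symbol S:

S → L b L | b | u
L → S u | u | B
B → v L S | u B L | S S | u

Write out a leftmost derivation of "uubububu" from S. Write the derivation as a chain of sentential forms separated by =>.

S => LbL   [S → L b L]
LbL => BbL   [L → B]
BbL => uBLbL   [B → u B L]
uBLbL => uSSLbL   [B → S S]
uSSLbL => uLbLSLbL   [S → L b L]
uLbLSLbL => uubLSLbL   [L → u]
uubLSLbL => uubuSLbL   [L → u]
uubuSLbL => uububLbL   [S → b]
uububLbL => uubububL   [L → u]
uubububL => uubububu   [L → u]

S => LbL => BbL => uBLbL => uSSLbL => uLbLSLbL => uubLSLbL => uubuSLbL => uububLbL => uubububL => uubububu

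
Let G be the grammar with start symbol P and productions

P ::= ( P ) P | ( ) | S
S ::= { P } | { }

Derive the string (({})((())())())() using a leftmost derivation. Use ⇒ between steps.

P ⇒ (P)P ⇒ ((P)P)P ⇒ ((S)P)P ⇒ (({})P)P ⇒ (({})(P)P)P ⇒ (({})((P)P)P)P ⇒ (({})((())P)P)P ⇒ (({})((())())P)P ⇒ (({})((())())())P ⇒ (({})((())())())()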